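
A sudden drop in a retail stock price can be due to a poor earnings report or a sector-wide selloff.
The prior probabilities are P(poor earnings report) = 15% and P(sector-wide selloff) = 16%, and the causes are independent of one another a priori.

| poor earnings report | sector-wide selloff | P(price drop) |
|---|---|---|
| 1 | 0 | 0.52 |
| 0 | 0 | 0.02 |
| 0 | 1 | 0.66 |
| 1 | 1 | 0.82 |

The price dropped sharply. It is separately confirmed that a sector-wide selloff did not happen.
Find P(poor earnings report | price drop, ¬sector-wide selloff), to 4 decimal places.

P(poor earnings report | price drop, ¬sector-wide selloff) ≈ 0.8211

P(price drop | ¬sector-wide selloff) = 0.02×0.85 + 0.52×0.15 = 0.017000 + 0.078000 = 0.095000
The poor earnings report-present share is 0.52×0.15 = 0.078000.
So P(poor earnings report | price drop, ¬sector-wide selloff) = 0.078000/0.095000 ≈ 0.8211.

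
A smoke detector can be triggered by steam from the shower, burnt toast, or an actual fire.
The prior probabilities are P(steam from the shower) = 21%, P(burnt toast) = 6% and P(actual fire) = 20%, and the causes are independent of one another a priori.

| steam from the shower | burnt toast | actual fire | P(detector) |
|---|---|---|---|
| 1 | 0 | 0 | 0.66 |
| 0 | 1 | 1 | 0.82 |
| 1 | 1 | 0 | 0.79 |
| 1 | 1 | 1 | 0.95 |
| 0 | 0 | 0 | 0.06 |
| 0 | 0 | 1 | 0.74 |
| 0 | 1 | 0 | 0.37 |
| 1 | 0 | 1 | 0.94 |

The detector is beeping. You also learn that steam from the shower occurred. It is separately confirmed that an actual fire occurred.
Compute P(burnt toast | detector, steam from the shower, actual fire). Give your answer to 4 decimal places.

P(detector | steam from the shower, actual fire) = 0.94*0.94 + 0.95*0.06 = 0.883600 + 0.057000 = 0.940600
Of this, 0.057000 comes from 0.95*0.06 (the burnt toast=true cases).
P(burnt toast | detector, steam from the shower, actual fire) = 0.057000 / 0.940600 ≈ 0.0606

P(burnt toast | detector, steam from the shower, actual fire) ≈ 0.0606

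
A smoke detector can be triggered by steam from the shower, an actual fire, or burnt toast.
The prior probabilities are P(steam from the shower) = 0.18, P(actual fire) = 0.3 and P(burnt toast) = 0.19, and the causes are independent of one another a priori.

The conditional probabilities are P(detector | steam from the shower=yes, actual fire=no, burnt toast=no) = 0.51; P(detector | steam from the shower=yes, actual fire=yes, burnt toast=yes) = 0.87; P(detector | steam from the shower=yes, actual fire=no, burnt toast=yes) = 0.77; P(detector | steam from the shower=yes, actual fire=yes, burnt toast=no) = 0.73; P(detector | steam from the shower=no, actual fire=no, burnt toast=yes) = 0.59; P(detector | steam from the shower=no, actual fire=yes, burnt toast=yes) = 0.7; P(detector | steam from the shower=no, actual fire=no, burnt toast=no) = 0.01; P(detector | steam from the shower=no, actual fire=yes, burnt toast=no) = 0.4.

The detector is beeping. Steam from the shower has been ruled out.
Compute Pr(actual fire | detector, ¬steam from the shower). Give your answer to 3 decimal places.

Pr(actual fire | detector, ¬steam from the shower) ≈ 0.620

P(detector | ¬steam from the shower) = 0.01·0.7·0.81 + 0.59·0.7·0.19 + 0.4·0.3·0.81 + 0.7·0.3·0.19 = 0.005670 + 0.078470 + 0.097200 + 0.039900 = 0.221240
The actual fire-present share is 0.097200 + 0.039900 = 0.137100.
So P(actual fire | detector, ¬steam from the shower) = 0.137100/0.221240 ≈ 0.620.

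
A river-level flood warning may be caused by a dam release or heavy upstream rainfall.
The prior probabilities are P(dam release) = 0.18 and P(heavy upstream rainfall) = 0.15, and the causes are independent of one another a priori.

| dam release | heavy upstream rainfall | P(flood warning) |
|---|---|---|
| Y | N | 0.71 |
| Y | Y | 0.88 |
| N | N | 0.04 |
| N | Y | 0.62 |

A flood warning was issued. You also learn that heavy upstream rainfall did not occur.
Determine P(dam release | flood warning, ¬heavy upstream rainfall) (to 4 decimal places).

P(dam release | flood warning, ¬heavy upstream rainfall) ≈ 0.7958

P(flood warning | ¬heavy upstream rainfall) = 0.04·0.82 + 0.71·0.18 = 0.032800 + 0.127800 = 0.160600
Restricting to configurations with dam release present: 0.71·0.18 = 0.127800.
Hence the posterior is 0.127800/0.160600 ≈ 0.7958.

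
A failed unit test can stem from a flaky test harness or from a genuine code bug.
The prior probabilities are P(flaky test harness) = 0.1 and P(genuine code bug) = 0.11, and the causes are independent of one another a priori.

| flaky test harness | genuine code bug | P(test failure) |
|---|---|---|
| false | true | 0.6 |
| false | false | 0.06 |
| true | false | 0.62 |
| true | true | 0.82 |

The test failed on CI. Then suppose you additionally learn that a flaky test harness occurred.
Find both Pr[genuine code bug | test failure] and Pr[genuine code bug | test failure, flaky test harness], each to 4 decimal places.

Pr[genuine code bug | test failure] ≈ 0.3986; Pr[genuine code bug | test failure, flaky test harness] ≈ 0.1405

Enumerate the 4 (flaky test harness, genuine code bug) configurations and weight by the priors:
  P(test failure) = 0.06*0.9*0.89 + 0.6*0.9*0.11 + 0.62*0.1*0.89 + 0.82*0.1*0.11
        = 0.048060 + 0.059400 + 0.055180 + 0.009020 = 0.171660
Keeping only the genuine code bug-present terms gives 0.068420, so
  P(genuine code bug | test failure) = 0.068420 / 0.171660 ≈ 0.3986

Now condition on the additional information:
By total probability over both values of genuine code bug:
  P(test failure | flaky test harness) = 0.62*0.89 + 0.82*0.11
        = 0.551800 + 0.090200 = 0.642000
Configurations with genuine code bug contribute 0.090200, so
  P(genuine code bug | test failure, flaky test harness) = 0.090200 / 0.642000 ≈ 0.1405
The drop from 0.3986 to 0.1405 is the explaining-away (discounting) effect.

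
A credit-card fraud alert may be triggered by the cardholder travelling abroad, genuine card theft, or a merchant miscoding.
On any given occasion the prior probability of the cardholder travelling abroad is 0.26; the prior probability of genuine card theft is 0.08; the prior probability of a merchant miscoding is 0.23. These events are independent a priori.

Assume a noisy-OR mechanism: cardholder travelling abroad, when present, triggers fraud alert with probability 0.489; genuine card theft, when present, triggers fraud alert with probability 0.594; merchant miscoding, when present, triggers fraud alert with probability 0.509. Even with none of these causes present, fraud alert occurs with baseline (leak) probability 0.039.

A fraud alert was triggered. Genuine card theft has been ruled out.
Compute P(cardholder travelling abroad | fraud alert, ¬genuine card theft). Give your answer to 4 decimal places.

P(cardholder travelling abroad | fraud alert, ¬genuine card theft) ≈ 0.5678

Under noisy-OR, P(fraud alert | causes) = 1 − (1−0.039)·∏(1−qᵢ) over the active causes.
P(fraud alert | ¬genuine card theft) = 0.039*0.74*0.77 + 0.528149*0.74*0.23 + 0.508929*0.26*0.77 + 0.758884*0.26*0.23 = 0.022222 + 0.089891 + 0.101888 + 0.045381 = 0.259382
Of this, 0.147269 comes from 0.101888 + 0.045381 (the cardholder travelling abroad=true cases).
P(cardholder travelling abroad | fraud alert, ¬genuine card theft) = 0.147269 / 0.259382 ≈ 0.5678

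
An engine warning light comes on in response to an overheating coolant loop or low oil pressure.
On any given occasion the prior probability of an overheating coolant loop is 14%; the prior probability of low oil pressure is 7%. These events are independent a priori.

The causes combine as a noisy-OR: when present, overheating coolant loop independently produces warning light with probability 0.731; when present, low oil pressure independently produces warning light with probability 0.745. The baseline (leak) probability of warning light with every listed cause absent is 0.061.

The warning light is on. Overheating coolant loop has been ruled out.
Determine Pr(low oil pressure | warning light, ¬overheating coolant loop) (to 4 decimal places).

Pr(low oil pressure | warning light, ¬overheating coolant loop) ≈ 0.4841

Under noisy-OR, P(warning light | causes) = 1 − (1−0.061)·∏(1−qᵢ) over the active causes.
Enumerate both values of low oil pressure and weight by the priors:
  P(warning light | ¬overheating coolant loop) = 0.061*0.93 + 0.760555*0.07
        = 0.056730 + 0.053239 = 0.109969
Configurations with low oil pressure contribute 0.053239, so
  P(low oil pressure | warning light, ¬overheating coolant loop) = 0.053239 / 0.109969 ≈ 0.4841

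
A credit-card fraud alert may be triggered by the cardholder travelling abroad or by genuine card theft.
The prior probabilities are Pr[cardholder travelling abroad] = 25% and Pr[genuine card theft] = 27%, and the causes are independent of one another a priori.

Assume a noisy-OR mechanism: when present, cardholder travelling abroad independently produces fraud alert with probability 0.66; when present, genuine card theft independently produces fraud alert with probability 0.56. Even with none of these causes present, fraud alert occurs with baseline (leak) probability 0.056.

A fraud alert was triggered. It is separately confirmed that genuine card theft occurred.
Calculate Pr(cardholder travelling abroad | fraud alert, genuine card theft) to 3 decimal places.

Pr(cardholder travelling abroad | fraud alert, genuine card theft) ≈ 0.329

Under noisy-OR, P(fraud alert | causes) = 1 − (1−0.056)·∏(1−qᵢ) over the active causes.
P(fraud alert | genuine card theft) = 0.58464×0.75 + 0.858778×0.25 = 0.438480 + 0.214695 = 0.653175
The cardholder travelling abroad-present share is 0.858778×0.25 = 0.214695.
Hence the posterior is 0.214695/0.653175 ≈ 0.329.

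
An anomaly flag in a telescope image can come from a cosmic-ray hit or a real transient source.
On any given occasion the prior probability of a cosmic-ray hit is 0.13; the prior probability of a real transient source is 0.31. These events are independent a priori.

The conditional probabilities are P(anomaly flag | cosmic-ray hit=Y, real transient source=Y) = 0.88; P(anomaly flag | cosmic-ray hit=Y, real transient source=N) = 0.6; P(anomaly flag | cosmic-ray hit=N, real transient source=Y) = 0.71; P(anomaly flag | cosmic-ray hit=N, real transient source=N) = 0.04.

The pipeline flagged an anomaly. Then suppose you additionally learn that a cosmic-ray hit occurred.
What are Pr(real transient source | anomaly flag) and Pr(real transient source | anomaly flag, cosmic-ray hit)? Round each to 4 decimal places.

P(anomaly flag) = 0.04·0.87·0.69 + 0.71·0.87·0.31 + 0.6·0.13·0.69 + 0.88·0.13·0.31 = 0.024012 + 0.191487 + 0.053820 + 0.035464 = 0.304783
The real transient source-present share is 0.191487 + 0.035464 = 0.226951.
So P(real transient source | anomaly flag) = 0.226951/0.304783 ≈ 0.7446.

Now also conditioning on cosmic-ray hit=true:
Enumerate both values of real transient source and weight by the priors:
  P(anomaly flag | cosmic-ray hit) = 0.6*0.69 + 0.88*0.31
        = 0.414000 + 0.272800 = 0.686800
Keeping only the real transient source-present terms gives 0.272800, so
  P(real transient source | anomaly flag, cosmic-ray hit) = 0.272800 / 0.686800 ≈ 0.3972
— cosmic-ray hit explains away the evidence for real transient source.

Pr(real transient source | anomaly flag) ≈ 0.7446; Pr(real transient source | anomaly flag, cosmic-ray hit) ≈ 0.3972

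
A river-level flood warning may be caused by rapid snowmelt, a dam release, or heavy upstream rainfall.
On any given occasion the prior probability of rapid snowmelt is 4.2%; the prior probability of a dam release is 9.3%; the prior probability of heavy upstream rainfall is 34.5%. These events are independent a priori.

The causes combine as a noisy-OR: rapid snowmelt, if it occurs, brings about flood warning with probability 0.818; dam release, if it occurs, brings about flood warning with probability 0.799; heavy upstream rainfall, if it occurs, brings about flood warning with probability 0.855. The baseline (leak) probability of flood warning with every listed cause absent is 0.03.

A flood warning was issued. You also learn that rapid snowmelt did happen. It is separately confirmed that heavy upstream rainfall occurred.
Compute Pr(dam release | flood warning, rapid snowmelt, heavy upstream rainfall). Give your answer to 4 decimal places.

Pr(dam release | flood warning, rapid snowmelt, heavy upstream rainfall) ≈ 0.0948

Under noisy-OR, P(flood warning | causes) = 1 − (1−0.03)·∏(1−qᵢ) over the active causes.
Enumerate both values of dam release and weight by the priors:
  P(flood warning | rapid snowmelt, heavy upstream rainfall) = 0.974402*0.907 + 0.994855*0.093
        = 0.883783 + 0.092522 = 0.976305
Configurations with dam release contribute 0.092522, so
  P(dam release | flood warning, rapid snowmelt, heavy upstream rainfall) = 0.092522 / 0.976305 ≈ 0.0948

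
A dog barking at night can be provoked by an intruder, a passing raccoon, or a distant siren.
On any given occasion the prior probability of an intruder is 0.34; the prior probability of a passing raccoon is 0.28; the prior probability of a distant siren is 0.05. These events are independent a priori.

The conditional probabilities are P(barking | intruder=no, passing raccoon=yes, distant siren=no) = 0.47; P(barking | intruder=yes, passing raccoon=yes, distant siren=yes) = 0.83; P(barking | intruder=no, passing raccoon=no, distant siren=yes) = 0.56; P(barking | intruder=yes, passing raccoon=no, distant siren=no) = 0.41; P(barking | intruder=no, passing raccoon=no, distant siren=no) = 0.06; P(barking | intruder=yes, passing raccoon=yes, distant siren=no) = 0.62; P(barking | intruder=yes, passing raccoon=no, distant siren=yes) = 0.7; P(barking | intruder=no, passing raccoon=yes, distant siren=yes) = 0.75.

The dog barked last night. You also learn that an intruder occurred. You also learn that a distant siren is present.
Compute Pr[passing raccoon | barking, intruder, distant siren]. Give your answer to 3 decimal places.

Pr[passing raccoon | barking, intruder, distant siren] ≈ 0.316

Sum P(barking|·) weighted by the priors over both values of passing raccoon:
  P(barking | intruder, distant siren) = 0.7·0.72 + 0.83·0.28
        = 0.504000 + 0.232400 = 0.736400
Configurations with passing raccoon contribute 0.232400, so
  P(passing raccoon | barking, intruder, distant siren) = 0.232400 / 0.736400 ≈ 0.316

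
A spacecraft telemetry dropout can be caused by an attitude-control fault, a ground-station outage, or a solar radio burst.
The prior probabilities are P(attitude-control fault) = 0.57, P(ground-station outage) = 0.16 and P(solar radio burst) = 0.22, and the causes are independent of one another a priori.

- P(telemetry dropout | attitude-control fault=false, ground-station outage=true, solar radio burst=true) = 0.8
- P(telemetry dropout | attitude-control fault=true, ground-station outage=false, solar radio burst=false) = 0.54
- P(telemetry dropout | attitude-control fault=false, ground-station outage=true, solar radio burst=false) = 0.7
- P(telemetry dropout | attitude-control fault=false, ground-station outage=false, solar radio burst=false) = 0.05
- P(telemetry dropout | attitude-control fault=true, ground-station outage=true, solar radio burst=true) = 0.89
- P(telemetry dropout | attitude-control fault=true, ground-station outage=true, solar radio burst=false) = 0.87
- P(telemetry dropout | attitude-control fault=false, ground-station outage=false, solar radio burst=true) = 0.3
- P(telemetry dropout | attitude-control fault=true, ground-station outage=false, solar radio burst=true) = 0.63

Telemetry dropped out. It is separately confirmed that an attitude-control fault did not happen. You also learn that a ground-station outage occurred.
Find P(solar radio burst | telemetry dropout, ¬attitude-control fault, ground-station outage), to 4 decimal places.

P(telemetry dropout | ¬attitude-control fault, ground-station outage) = 0.7·0.78 + 0.8·0.22 = 0.546000 + 0.176000 = 0.722000
The solar radio burst-present share is 0.8·0.22 = 0.176000.
P(solar radio burst | telemetry dropout, ¬attitude-control fault, ground-station outage) = 0.176000 / 0.722000 ≈ 0.2438

P(solar radio burst | telemetry dropout, ¬attitude-control fault, ground-station outage) ≈ 0.2438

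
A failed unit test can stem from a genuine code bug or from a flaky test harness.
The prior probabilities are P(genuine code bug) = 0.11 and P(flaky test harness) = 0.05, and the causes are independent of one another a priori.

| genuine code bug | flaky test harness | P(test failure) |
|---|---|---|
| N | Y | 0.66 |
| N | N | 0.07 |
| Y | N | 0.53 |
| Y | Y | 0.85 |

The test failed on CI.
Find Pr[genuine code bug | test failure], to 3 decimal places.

Pr[genuine code bug | test failure] ≈ 0.404

Sum P(test failure|·) weighted by the priors over the 4 (genuine code bug, flaky test harness) configurations:
  P(test failure) = 0.07×0.89×0.95 + 0.66×0.89×0.05 + 0.53×0.11×0.95 + 0.85×0.11×0.05
        = 0.059185 + 0.029370 + 0.055385 + 0.004675 = 0.148615
Keeping only the genuine code bug-present terms gives 0.060060, so
  P(genuine code bug | test failure) = 0.060060 / 0.148615 ≈ 0.404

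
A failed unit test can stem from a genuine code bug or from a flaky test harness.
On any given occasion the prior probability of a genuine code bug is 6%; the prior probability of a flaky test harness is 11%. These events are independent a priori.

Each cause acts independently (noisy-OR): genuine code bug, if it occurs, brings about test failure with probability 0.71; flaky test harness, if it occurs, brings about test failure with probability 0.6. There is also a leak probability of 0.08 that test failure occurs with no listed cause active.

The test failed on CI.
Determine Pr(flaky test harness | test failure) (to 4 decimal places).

Under noisy-OR, P(test failure | causes) = 1 − (1−0.08)·∏(1−qᵢ) over the active causes.
Sum P(test failure|·) weighted by the priors over the 4 (genuine code bug, flaky test harness) configurations:
  P(test failure) = 0.08×0.94×0.89 + 0.632×0.94×0.11 + 0.7332×0.06×0.89 + 0.89328×0.06×0.11
        = 0.066928 + 0.065349 + 0.039153 + 0.005896 = 0.177326
Configurations with flaky test harness contribute 0.071245, so
  P(flaky test harness | test failure) = 0.071245 / 0.177326 ≈ 0.4018

Pr(flaky test harness | test failure) ≈ 0.4018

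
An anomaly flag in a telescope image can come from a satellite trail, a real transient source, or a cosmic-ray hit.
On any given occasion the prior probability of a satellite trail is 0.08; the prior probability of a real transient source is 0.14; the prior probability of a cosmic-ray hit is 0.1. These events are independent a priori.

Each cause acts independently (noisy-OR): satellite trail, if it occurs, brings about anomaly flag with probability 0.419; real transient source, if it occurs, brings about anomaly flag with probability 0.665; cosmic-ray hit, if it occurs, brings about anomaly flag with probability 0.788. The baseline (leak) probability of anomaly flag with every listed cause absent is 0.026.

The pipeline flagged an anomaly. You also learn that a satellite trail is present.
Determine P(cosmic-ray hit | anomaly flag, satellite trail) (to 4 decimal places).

Under noisy-OR, P(anomaly flag | causes) = 1 − (1−0.026)·∏(1−qᵢ) over the active causes.
For the numerator, keep only cosmic-ray hit=true terms: 0.075683 + 0.013437 = 0.089120
The normalizing constant is 0.434106×0.86×0.9 + 0.88003×0.86×0.1 + 0.810426×0.14×0.9 + 0.95981×0.14×0.1 = 0.527232
Posterior = 0.089120 / 0.527232 ≈ 0.1690

P(cosmic-ray hit | anomaly flag, satellite trail) ≈ 0.1690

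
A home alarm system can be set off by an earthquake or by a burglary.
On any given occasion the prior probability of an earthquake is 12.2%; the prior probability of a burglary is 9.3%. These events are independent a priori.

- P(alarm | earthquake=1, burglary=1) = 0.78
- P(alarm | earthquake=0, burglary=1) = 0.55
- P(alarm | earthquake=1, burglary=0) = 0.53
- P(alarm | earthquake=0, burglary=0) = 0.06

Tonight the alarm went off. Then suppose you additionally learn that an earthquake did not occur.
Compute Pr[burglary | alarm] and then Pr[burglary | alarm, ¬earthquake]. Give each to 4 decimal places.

Pr[burglary | alarm] ≈ 0.3356; Pr[burglary | alarm, ¬earthquake] ≈ 0.4845

P(alarm) = 0.06×0.878×0.907 + 0.55×0.878×0.093 + 0.53×0.122×0.907 + 0.78×0.122×0.093 = 0.047781 + 0.044910 + 0.058647 + 0.008850 = 0.160188
Of this, 0.053760 comes from 0.044910 + 0.008850 (the burglary=true cases).
So P(burglary | alarm) = 0.053760/0.160188 ≈ 0.3356.

Now also conditioning on earthquake≠true:
For the numerator, keep only burglary=true terms: 0.55*0.093 = 0.051150
Denominator P(alarm | ¬earthquake): 0.06*0.907 + 0.55*0.093 = 0.105570
P(burglary | alarm, ¬earthquake) = 0.051150/0.105570 ≈ 0.4845
With earthquake excluded, burglary must carry more of the explanatory weight for the alarm.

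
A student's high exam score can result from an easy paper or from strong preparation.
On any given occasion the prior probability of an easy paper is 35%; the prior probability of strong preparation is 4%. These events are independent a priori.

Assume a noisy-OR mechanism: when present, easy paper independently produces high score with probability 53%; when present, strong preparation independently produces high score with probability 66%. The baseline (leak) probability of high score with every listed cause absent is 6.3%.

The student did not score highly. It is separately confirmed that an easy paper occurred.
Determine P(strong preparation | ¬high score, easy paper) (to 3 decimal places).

P(strong preparation | ¬high score, easy paper) ≈ 0.014

Under noisy-OR, P(high score | causes) = 1 − (1−0.063)·∏(1−qᵢ) over the active causes.
Enumerate both values of strong preparation and weight by the priors:
  P(¬high score | easy paper) = 0.44039×0.96 + 0.149733×0.04
        = 0.422774 + 0.005989 = 0.428763
Keeping only the strong preparation-present terms gives 0.005989, so
  P(strong preparation | ¬high score, easy paper) = 0.005989 / 0.428763 ≈ 0.014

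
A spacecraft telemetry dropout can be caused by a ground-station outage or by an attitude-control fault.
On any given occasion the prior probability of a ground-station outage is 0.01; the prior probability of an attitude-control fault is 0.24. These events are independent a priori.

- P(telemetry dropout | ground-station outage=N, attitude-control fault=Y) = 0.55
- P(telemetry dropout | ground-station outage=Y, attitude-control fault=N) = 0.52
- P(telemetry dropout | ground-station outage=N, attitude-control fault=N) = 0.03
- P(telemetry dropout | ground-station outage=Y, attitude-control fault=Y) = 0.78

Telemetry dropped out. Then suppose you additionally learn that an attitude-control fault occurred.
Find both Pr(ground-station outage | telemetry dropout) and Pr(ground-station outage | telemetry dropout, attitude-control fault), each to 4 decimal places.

P(telemetry dropout) = 0.03·0.99·0.76 + 0.55·0.99·0.24 + 0.52·0.01·0.76 + 0.78·0.01·0.24 = 0.022572 + 0.130680 + 0.003952 + 0.001872 = 0.159076
Of this, 0.005824 comes from 0.003952 + 0.001872 (the ground-station outage=true cases).
So P(ground-station outage | telemetry dropout) = 0.005824/0.159076 ≈ 0.0366.

Now also conditioning on attitude-control fault=true:
Weight on ground-station outage=true, given the evidence: 0.78*0.01 = 0.007800
Denominator P(telemetry dropout | attitude-control fault): 0.55*0.99 + 0.78*0.01 = 0.552300
P(ground-station outage | telemetry dropout, attitude-control fault) = 0.007800/0.552300 ≈ 0.0141

Pr(ground-station outage | telemetry dropout) ≈ 0.0366; Pr(ground-station outage | telemetry dropout, attitude-control fault) ≈ 0.0141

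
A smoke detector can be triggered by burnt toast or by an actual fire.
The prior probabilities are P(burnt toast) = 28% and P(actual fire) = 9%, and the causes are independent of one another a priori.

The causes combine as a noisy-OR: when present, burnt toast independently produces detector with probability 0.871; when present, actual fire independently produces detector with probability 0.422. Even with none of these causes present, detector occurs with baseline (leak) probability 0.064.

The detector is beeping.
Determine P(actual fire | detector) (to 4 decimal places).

Under noisy-OR, P(detector | causes) = 1 − (1−0.064)·∏(1−qᵢ) over the active causes.
Enumerate the 4 (burnt toast, actual fire) configurations and weight by the priors:
  P(detector) = 0.064×0.72×0.91 + 0.458992×0.72×0.09 + 0.879256×0.28×0.91 + 0.93021×0.28×0.09
        = 0.041933 + 0.029743 + 0.224034 + 0.023441 = 0.319151
Configurations with actual fire contribute 0.053184, so
  P(actual fire | detector) = 0.053184 / 0.319151 ≈ 0.1666

P(actual fire | detector) ≈ 0.1666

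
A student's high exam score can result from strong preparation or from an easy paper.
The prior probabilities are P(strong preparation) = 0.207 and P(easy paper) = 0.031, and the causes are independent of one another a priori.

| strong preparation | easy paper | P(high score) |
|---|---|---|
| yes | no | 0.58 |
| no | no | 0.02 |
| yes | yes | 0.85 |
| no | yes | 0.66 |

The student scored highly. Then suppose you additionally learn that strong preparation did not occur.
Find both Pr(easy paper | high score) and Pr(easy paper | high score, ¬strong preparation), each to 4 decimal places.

Numerator (weight on configurations with easy paper): 0.016225 + 0.005454 = 0.021679
Denominator P(high score): 0.02*0.793*0.969 + 0.66*0.793*0.031 + 0.58*0.207*0.969 + 0.85*0.207*0.031 = 0.153385
P(easy paper | high score) = 0.021679/0.153385 ≈ 0.1413

Now condition on the additional information:
P(high score | ¬strong preparation) = 0.02×0.969 + 0.66×0.031 = 0.019380 + 0.020460 = 0.039840
Restricting to configurations with easy paper present: 0.66×0.031 = 0.020460.
Hence the posterior is 0.020460/0.039840 ≈ 0.5136.
Ruling out strong preparation raises the posterior on easy paper — the flip side of explaining away.

Pr(easy paper | high score) ≈ 0.1413; Pr(easy paper | high score, ¬strong preparation) ≈ 0.5136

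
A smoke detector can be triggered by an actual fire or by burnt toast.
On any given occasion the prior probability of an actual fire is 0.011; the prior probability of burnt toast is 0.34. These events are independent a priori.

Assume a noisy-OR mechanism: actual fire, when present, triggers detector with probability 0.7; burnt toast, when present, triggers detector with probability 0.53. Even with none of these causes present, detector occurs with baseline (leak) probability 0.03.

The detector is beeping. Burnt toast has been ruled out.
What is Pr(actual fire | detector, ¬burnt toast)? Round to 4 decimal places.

Under noisy-OR, P(detector | causes) = 1 − (1−0.03)·∏(1−qᵢ) over the active causes.
Sum P(detector|·) weighted by the priors over both values of actual fire:
  P(detector | ¬burnt toast) = 0.03×0.989 + 0.709×0.011
        = 0.029670 + 0.007799 = 0.037469
The terms with actual fire present sum to 0.007799, so
  P(actual fire | detector, ¬burnt toast) = 0.007799 / 0.037469 ≈ 0.2081

Pr(actual fire | detector, ¬burnt toast) ≈ 0.2081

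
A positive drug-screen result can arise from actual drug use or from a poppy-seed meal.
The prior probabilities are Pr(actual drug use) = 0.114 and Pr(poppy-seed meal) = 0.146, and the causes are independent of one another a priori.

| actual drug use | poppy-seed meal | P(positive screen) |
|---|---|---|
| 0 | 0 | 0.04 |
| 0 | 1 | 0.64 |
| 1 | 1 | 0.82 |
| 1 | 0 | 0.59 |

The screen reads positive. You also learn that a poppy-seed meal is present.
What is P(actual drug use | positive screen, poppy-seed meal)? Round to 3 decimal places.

P(actual drug use | positive screen, poppy-seed meal) ≈ 0.142

Enumerate both values of actual drug use and weight by the priors:
  P(positive screen | poppy-seed meal) = 0.64·0.886 + 0.82·0.114
        = 0.567040 + 0.093480 = 0.660520
Configurations with actual drug use contribute 0.093480, so
  P(actual drug use | positive screen, poppy-seed meal) = 0.093480 / 0.660520 ≈ 0.142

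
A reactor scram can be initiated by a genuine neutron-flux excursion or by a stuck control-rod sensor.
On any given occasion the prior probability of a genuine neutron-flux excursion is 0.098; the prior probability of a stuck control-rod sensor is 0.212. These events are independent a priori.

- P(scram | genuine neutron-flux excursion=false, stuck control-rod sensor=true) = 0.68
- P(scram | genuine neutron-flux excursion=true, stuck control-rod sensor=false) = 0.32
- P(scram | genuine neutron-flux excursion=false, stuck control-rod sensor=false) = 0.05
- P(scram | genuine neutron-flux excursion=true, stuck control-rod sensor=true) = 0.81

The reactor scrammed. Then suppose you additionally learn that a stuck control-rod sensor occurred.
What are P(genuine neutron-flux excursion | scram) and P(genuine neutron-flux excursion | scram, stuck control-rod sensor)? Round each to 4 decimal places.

P(genuine neutron-flux excursion | scram) ≈ 0.2006; P(genuine neutron-flux excursion | scram, stuck control-rod sensor) ≈ 0.1146

By total probability over the 4 (genuine neutron-flux excursion, stuck control-rod sensor) configurations:
  P(scram) = 0.05×0.902×0.788 + 0.68×0.902×0.212 + 0.32×0.098×0.788 + 0.81×0.098×0.212
        = 0.035539 + 0.130032 + 0.024712 + 0.016829 = 0.207112
Configurations with genuine neutron-flux excursion contribute 0.041541, so
  P(genuine neutron-flux excursion | scram) = 0.041541 / 0.207112 ≈ 0.2006

With the extra evidence:
Weight on genuine neutron-flux excursion=true, given the evidence: 0.81*0.098 = 0.079380
Denominator P(scram | stuck control-rod sensor): 0.68*0.902 + 0.81*0.098 = 0.692740
P(genuine neutron-flux excursion | scram, stuck control-rod sensor) = 0.079380/0.692740 ≈ 0.1146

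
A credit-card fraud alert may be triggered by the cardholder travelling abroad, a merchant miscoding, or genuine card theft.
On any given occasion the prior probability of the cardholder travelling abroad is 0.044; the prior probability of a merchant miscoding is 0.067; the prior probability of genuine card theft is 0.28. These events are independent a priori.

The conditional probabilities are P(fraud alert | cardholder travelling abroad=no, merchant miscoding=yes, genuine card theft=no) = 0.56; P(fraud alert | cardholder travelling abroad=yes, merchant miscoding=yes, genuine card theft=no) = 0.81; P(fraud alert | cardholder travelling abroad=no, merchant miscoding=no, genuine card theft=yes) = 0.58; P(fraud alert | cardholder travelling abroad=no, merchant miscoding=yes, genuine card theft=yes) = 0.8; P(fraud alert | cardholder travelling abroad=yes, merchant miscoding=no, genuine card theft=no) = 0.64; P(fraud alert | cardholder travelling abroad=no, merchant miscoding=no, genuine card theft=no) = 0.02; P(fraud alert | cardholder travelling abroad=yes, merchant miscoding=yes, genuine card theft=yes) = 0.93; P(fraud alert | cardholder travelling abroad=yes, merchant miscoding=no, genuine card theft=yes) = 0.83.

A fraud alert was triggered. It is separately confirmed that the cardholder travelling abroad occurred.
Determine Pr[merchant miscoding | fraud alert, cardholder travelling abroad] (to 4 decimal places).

Enumerate the 4 (merchant miscoding, genuine card theft) configurations and weight by the priors:
  P(fraud alert | cardholder travelling abroad) = 0.64*0.933*0.72 + 0.83*0.933*0.28 + 0.81*0.067*0.72 + 0.93*0.067*0.28
        = 0.429926 + 0.216829 + 0.039074 + 0.017447 = 0.703276
Configurations with merchant miscoding contribute 0.056521, so
  P(merchant miscoding | fraud alert, cardholder travelling abroad) = 0.056521 / 0.703276 ≈ 0.0804

Pr[merchant miscoding | fraud alert, cardholder travelling abroad] ≈ 0.0804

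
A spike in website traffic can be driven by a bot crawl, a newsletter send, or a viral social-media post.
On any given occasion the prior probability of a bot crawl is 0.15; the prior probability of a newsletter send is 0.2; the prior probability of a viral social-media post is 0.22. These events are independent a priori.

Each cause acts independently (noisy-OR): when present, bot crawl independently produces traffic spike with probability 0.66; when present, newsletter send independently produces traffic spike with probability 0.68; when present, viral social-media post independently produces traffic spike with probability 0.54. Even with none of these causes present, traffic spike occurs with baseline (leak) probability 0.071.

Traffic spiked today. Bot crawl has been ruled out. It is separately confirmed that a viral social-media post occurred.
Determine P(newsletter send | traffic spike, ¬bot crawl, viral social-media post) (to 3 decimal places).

P(newsletter send | traffic spike, ¬bot crawl, viral social-media post) ≈ 0.274

Under noisy-OR, P(traffic spike | causes) = 1 − (1−0.071)·∏(1−qᵢ) over the active causes.
Enumerate both values of newsletter send and weight by the priors:
  P(traffic spike | ¬bot crawl, viral social-media post) = 0.57266×0.8 + 0.863251×0.2
        = 0.458128 + 0.172650 = 0.630778
Keeping only the newsletter send-present terms gives 0.172650, so
  P(newsletter send | traffic spike, ¬bot crawl, viral social-media post) = 0.172650 / 0.630778 ≈ 0.274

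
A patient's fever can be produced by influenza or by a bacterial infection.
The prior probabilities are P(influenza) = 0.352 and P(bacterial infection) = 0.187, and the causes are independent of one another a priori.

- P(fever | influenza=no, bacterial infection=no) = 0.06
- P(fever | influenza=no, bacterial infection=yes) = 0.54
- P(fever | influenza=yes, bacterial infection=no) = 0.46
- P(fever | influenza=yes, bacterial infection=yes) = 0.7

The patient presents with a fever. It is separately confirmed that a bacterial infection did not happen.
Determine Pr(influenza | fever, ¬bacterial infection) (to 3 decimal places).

Pr(influenza | fever, ¬bacterial infection) ≈ 0.806

Numerator (weight on configurations with influenza): 0.46·0.352 = 0.161920
Denominator P(fever | ¬bacterial infection): 0.06·0.648 + 0.46·0.352 = 0.200800
P(influenza | fever, ¬bacterial infection) = 0.161920/0.200800 ≈ 0.806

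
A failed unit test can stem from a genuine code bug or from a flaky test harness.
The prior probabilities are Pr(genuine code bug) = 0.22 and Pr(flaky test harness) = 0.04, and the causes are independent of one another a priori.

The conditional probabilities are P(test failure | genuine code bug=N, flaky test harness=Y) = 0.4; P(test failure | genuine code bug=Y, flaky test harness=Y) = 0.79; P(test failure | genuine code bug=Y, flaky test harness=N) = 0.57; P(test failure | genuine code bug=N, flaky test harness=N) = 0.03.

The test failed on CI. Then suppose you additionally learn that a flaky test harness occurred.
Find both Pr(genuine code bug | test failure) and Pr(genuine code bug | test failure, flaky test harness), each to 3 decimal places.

Pr(genuine code bug | test failure) ≈ 0.785; Pr(genuine code bug | test failure, flaky test harness) ≈ 0.358

P(test failure) = 0.03*0.78*0.96 + 0.4*0.78*0.04 + 0.57*0.22*0.96 + 0.79*0.22*0.04 = 0.022464 + 0.012480 + 0.120384 + 0.006952 = 0.162280
Restricting to configurations with genuine code bug present: 0.120384 + 0.006952 = 0.127336.
So P(genuine code bug | test failure) = 0.127336/0.162280 ≈ 0.785.

Now also conditioning on flaky test harness=true:
For the numerator, keep only genuine code bug=true terms: 0.79×0.22 = 0.173800
Normalizer over all consistent configurations: 0.4×0.78 + 0.79×0.22 = 0.485800
Posterior = 0.173800 / 0.485800 ≈ 0.358
The drop from 0.785 to 0.358 is the explaining-away (discounting) effect.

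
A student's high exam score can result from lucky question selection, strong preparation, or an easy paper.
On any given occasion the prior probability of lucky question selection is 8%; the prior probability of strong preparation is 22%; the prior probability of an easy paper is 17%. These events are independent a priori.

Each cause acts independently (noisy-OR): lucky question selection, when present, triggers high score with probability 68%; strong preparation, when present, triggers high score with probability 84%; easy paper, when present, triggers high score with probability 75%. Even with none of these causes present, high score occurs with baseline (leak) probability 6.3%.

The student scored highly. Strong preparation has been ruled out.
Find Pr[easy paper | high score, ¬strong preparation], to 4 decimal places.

Under noisy-OR, P(high score | causes) = 1 − (1−0.063)·∏(1−qᵢ) over the active causes.
Weight on easy paper=true, given the evidence: 0.119763 + 0.012581 = 0.132344
Denominator P(high score | ¬strong preparation): 0.063·0.92·0.83 + 0.76575·0.92·0.17 + 0.70016·0.08·0.83 + 0.92504·0.08·0.17 = 0.226942
P(easy paper | high score, ¬strong preparation) = 0.132344/0.226942 ≈ 0.5832

Pr[easy paper | high score, ¬strong preparation] ≈ 0.5832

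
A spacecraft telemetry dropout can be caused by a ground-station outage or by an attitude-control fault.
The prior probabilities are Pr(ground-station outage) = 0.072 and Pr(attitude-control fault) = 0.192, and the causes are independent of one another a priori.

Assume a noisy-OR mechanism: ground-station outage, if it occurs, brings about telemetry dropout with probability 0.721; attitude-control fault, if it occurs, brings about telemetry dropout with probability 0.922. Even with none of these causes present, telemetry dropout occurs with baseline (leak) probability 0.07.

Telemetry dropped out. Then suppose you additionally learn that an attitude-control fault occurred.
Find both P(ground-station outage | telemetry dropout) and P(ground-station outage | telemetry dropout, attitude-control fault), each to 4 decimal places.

Under noisy-OR, P(telemetry dropout | causes) = 1 − (1−0.07)·∏(1−qᵢ) over the active causes.
P(telemetry dropout) = 0.07·0.928·0.808 + 0.92746·0.928·0.192 + 0.74053·0.072·0.808 + 0.979761·0.072·0.192 = 0.052488 + 0.165251 + 0.043081 + 0.013544 = 0.274364
Of this, 0.056625 comes from 0.043081 + 0.013544 (the ground-station outage=true cases).
Hence the posterior is 0.056625/0.274364 ≈ 0.2064.

With the extra evidence:
Enumerate both values of ground-station outage and weight by the priors:
  P(telemetry dropout | attitude-control fault) = 0.92746×0.928 + 0.979761×0.072
        = 0.860683 + 0.070543 = 0.931226
Keeping only the ground-station outage-present terms gives 0.070543, so
  P(ground-station outage | telemetry dropout, attitude-control fault) = 0.070543 / 0.931226 ≈ 0.0758
This is intercausal reasoning (explaining away): once attitude-control fault accounts for the telemetry dropout, ground-station outage becomes less likely.

P(ground-station outage | telemetry dropout) ≈ 0.2064; P(ground-station outage | telemetry dropout, attitude-control fault) ≈ 0.0758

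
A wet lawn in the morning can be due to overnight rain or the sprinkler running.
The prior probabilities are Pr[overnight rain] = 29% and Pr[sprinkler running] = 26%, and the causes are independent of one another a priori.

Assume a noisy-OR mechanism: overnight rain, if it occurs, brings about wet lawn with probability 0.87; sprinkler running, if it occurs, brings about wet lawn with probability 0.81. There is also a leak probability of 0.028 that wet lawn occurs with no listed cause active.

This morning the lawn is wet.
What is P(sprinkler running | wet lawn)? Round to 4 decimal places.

P(sprinkler running | wet lawn) ≈ 0.5257

Under noisy-OR, P(wet lawn | causes) = 1 − (1−0.028)·∏(1−qᵢ) over the active causes.
Weight on sprinkler running=true, given the evidence: 0.150508 + 0.073590 = 0.224098
The normalizing constant is 0.028×0.71×0.74 + 0.81532×0.71×0.26 + 0.87364×0.29×0.74 + 0.975992×0.29×0.26 = 0.426292
Posterior = 0.224098 / 0.426292 ≈ 0.5257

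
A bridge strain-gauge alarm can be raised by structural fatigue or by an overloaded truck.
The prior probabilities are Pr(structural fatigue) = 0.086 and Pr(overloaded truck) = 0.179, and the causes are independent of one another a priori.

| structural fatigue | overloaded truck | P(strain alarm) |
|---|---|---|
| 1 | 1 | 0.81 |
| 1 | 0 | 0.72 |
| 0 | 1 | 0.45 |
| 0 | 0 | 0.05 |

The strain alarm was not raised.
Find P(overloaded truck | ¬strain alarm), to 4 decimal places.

P(overloaded truck | ¬strain alarm) ≈ 0.1125

Sum P(¬strain alarm|·) weighted by the priors over the 4 (structural fatigue, overloaded truck) configurations:
  P(¬strain alarm) = 0.95*0.914*0.821 + 0.55*0.914*0.179 + 0.28*0.086*0.821 + 0.19*0.086*0.179
        = 0.712874 + 0.089983 + 0.019770 + 0.002925 = 0.825552
Keeping only the overloaded truck-present terms gives 0.092908, so
  P(overloaded truck | ¬strain alarm) = 0.092908 / 0.825552 ≈ 0.1125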